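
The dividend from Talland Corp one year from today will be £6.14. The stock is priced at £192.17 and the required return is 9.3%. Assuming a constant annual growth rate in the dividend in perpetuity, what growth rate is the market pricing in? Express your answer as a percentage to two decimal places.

6.10%

P = D₁/(r−g) ⇒ g = r − D₁/P = 0.093 − £6.14/£192.17 = 0.061049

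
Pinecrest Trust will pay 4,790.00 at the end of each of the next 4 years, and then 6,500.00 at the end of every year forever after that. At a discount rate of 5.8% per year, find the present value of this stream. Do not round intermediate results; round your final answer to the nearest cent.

PV of 4-year annuity: 4,790.00 × [1 − (1+0.058)^−4] / 0.058 = 16674.15238
Perpetuity value at year 4: 6,500.00 / 0.058 = 112068.96552
PV of perpetuity: 112068.96552 / (1+0.058)^4 = 89442.24517
Total PV = 16674.15238 + 89442.24517 = 106116.39755

106116.40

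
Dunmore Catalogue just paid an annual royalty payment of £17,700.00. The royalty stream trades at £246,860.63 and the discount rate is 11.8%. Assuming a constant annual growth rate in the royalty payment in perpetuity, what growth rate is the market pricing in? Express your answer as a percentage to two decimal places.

P = D₀(1+g)/(r−g) ⇒ P(r−g) = D₀(1+g) ⇒ g(P+D₀) = P·r − D₀
g = (P·r − D₀)/(P + D₀) = (£246,860.63×0.118 − £17,700.00) / (£246,860.63 + £17,700.00) = 0.043202

4.32%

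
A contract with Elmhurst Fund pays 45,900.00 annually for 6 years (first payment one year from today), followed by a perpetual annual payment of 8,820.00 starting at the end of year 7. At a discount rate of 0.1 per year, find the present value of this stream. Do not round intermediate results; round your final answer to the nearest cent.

249693.07

PV of 6-year annuity: 45,900.00 × [1 − (1+0.1)^−6] / 0.1 = 199906.46611
Perpetuity value at year 6: 8,820.00 / 0.1 = 88200.00000
PV of perpetuity: 88200.00000 / (1+0.1)^6 = 49786.60063
Total PV = 199906.46611 + 49786.60063 = 249693.06674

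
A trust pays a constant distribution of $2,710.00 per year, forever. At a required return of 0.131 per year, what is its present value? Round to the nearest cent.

$20687.02

Level perpetuity: PV = C / r = $2,710.00 / 0.131 = $20,687.02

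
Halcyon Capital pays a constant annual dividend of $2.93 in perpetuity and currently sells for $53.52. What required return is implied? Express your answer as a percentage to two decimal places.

5.47%

P = C/r ⇒ r = C/P = $2.93/$53.52 = 0.054746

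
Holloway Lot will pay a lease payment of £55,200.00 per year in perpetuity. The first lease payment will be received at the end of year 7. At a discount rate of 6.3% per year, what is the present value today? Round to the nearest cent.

Value at end of year 6: C / r = £55,200.00 / 0.063 = £876,190.4762
Discount to today: PV = £876,190.4762 / (1 + 0.063)^6 = £876,190.4762 / 1.442778 = £607,293.93

£607293.93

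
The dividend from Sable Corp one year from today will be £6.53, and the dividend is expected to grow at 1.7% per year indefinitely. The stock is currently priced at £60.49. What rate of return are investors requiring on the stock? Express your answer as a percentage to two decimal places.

12.50%

P = D₁/(r − g) ⇒ r = D₁/P + g = £6.5300/£60.49 + 0.017 = 0.107952 + 0.017 = 0.124952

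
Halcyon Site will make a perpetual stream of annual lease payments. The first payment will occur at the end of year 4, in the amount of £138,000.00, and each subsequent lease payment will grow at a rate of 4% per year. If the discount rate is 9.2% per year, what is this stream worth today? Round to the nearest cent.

£2038017.12

Value at end of year 3: C₁ / (r − g) = £138,000.00 / (0.092 − 0.04) = £2,653,846.1538
Discount to today: PV = £2,653,846.1538 / (1 + 0.092)^3 = £2,653,846.1538 / 1.302171 = £2,038,017.12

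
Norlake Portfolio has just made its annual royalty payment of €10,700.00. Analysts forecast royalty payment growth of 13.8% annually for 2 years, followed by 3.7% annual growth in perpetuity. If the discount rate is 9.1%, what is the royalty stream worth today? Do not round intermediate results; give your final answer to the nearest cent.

D_1 = 12176.60000
D_2 = 13856.97080
Terminal value at year 2: TV = D_2×(1+g_2)/(r−g_2) = 14369.67872/0.054 = 266105.16147
P_0 = D_1/(1+r)^1 + D_2/(1+r)^2 + TV/(1+r)^2
    = 11160.95325 + 11641.76426 + 223564.99135 = 246367.70886

€246367.71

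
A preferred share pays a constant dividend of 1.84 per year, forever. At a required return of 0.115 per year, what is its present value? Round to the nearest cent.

Level perpetuity: PV = C / r = 1.84 / 0.115 = 16.00

16.00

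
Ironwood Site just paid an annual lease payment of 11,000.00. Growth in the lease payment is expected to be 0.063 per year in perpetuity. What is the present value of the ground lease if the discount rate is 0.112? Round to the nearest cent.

238632.65

D₁ = D₀ × (1 + g) = 11,000.00 × 1.063 = 11,693.0000
Growing perpetuity: P = D₁ / (r − g) = 11,693.0000 / (0.112 − 0.063) = 238,632.65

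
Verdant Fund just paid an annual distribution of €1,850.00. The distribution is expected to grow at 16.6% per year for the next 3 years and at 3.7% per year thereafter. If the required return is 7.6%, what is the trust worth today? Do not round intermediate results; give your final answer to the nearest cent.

D_1 = 2157.10000
D_2 = 2515.17860
D_3 = 2932.69825
Terminal value at year 3: TV = D_3×(1+g_2)/(r−g_2) = 3041.20808/0.039 = 77979.69443
P_0 = D_1/(1+r)^1 + D_2/(1+r)^2 + D_3/(1+r)^3 + TV/(1+r)^3
    = 2004.73978 + 2172.42247 + 2354.13067 + 62595.73093 = 69127.02385

€69127.02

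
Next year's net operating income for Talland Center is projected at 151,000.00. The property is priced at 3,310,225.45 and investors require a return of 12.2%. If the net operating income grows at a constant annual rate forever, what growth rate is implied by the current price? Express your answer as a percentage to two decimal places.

7.64%

P = D₁/(r−g) ⇒ g = r − D₁/P = 0.122 − 151,000.00/3,310,225.45 = 0.076384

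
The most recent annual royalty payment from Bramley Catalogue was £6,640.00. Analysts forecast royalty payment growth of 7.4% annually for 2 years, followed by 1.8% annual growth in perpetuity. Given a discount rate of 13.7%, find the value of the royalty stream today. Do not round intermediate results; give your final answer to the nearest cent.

D_1 = 7131.36000
D_2 = 7659.08064
Terminal value at year 2: TV = D_2×(1+g_2)/(r−g_2) = 7796.94409/0.119 = 65520.53858
P_0 = D_1/(1+r)^1 + D_2/(1+r)^2 + TV/(1+r)^2
    = 6272.08443 + 5924.55469 + 50682.32498 = 62878.96410

£62878.96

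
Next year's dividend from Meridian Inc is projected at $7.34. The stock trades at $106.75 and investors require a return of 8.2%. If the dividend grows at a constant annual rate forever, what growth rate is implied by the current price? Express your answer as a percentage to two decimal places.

P = D₁/(r−g) ⇒ g = r − D₁/P = 0.082 − $7.34/$106.75 = 0.013241

1.32%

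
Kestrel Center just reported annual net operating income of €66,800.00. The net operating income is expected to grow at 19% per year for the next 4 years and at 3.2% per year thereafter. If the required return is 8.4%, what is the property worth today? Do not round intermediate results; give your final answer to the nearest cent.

D_1 = 79492.00000
D_2 = 94595.48000
D_3 = 112568.62120
D_4 = 133956.65923
Terminal value at year 4: TV = D_4×(1+g_2)/(r−g_2) = 138243.27232/0.052 = 2658524.46776
P_0 = D_1/(1+r)^1 + D_2/(1+r)^2 + D_3/(1+r)^3 + D_4/(1+r)^4 + TV/(1+r)^4
    = 73332.10332 + 80502.95475 + 88375.01490 + 97016.85215 + 1925411.37353 = 2264638.29866

€2264638.30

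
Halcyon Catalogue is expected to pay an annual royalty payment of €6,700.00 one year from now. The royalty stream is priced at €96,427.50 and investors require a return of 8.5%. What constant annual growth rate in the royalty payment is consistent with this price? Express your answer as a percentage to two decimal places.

P = D₁/(r−g) ⇒ g = r − D₁/P = 0.085 − €6,700.00/€96,427.50 = 0.015518

1.55%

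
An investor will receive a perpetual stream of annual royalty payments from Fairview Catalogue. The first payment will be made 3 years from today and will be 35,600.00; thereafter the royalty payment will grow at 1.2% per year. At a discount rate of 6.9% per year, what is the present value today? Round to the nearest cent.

Value at end of year 2: C₁ / (r − g) = 35,600.00 / (0.069 − 0.012) = 624,561.4035
Discount to today: PV = 624,561.4035 / (1 + 0.069)^2 = 624,561.4035 / 1.142761 = 546,537.21

546537.21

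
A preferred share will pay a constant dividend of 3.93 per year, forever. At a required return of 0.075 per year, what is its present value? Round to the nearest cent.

52.40

Level perpetuity: PV = C / r = 3.93 / 0.075 = 52.40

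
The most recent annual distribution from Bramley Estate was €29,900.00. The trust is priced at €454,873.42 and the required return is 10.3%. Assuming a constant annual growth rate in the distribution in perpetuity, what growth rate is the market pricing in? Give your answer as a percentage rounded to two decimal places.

P = D₀(1+g)/(r−g) ⇒ P(r−g) = D₀(1+g) ⇒ g(P+D₀) = P·r − D₀
g = (P·r − D₀)/(P + D₀) = (€454,873.42×0.103 − €29,900.00) / (€454,873.42 + €29,900.00) = 0.034969

3.50%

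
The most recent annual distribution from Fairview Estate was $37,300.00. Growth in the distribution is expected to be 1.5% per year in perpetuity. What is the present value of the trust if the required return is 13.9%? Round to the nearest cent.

D₁ = D₀ × (1 + g) = $37,300.00 × 1.015 = $37,859.5000
Growing perpetuity: P = D₁ / (r − g) = $37,859.5000 / (0.139 − 0.015) = $305,318.55

$305318.55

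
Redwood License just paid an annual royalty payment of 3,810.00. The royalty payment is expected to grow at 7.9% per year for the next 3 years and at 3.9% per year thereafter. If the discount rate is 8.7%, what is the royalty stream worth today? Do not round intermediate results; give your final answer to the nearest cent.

91925.70

D_1 = 4110.99000
D_2 = 4435.75821
D_3 = 4786.18311
Terminal value at year 3: TV = D_3×(1+g_2)/(r−g_2) = 4972.84425/0.048 = 103600.92187
P_0 = D_1/(1+r)^1 + D_2/(1+r)^2 + D_3/(1+r)^3 + TV/(1+r)^3
    = 3781.95952 + 3754.12541 + 3726.49616 + 80663.11469 = 91925.69578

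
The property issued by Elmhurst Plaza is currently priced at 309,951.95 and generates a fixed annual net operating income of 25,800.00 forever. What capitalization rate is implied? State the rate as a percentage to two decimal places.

P = C/r ⇒ r = C/P = 25,800.00/309,951.95 = 0.083239

8.32%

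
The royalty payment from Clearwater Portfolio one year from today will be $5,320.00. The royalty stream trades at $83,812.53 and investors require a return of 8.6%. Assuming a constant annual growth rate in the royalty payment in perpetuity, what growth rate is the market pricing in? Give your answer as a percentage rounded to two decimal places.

P = D₁/(r−g) ⇒ g = r − D₁/P = 0.086 − $5,320.00/$83,812.53 = 0.022525

2.25%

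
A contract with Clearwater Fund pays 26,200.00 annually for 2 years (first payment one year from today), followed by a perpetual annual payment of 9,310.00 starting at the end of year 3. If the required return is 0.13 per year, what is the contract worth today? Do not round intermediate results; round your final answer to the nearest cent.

99789.63

PV of 2-year annuity: 26,200.00 × [1 − (1+0.13)^−2] / 0.13 = 43704.28381
Perpetuity value at year 2: 9,310.00 / 0.13 = 71615.38462
PV of perpetuity: 71615.38462 / (1+0.13)^2 = 56085.35094
Total PV = 43704.28381 + 56085.35094 = 99789.63475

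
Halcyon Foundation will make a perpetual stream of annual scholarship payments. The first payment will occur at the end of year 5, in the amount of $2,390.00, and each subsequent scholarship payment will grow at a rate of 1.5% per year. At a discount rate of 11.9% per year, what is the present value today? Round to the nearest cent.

$14656.97

Value at end of year 4: C₁ / (r − g) = $2,390.00 / (0.119 − 0.015) = $22,980.7692
Discount to today: PV = $22,980.7692 / (1 + 0.119)^4 = $22,980.7692 / 1.567907 = $14,656.97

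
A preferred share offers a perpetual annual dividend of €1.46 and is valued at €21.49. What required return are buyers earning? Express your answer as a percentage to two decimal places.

6.79%

P = C/r ⇒ r = C/P = €1.46/€21.49 = 0.067939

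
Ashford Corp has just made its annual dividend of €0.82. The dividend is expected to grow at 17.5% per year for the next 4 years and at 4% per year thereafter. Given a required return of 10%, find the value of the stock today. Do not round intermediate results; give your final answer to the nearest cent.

D_1 = 0.96350
D_2 = 1.13211
D_3 = 1.33023
D_4 = 1.56302
Terminal value at year 4: TV = D_4×(1+g_2)/(r−g_2) = 1.62554/0.06 = 27.09240
P_0 = D_1/(1+r)^1 + D_2/(1+r)^2 + D_3/(1+r)^3 + D_4/(1+r)^4 + TV/(1+r)^4
    = 0.87591 + 0.93563 + 0.99942 + 1.06757 + 18.50447 = 22.38300

€22.38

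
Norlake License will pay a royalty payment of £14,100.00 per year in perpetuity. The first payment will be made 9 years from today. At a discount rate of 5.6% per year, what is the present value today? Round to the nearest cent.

£162824.50

Value at end of year 8: C / r = £14,100.00 / 0.056 = £251,785.7143
Discount to today: PV = £251,785.7143 / (1 + 0.056)^8 = £251,785.7143 / 1.546363 = £162,824.50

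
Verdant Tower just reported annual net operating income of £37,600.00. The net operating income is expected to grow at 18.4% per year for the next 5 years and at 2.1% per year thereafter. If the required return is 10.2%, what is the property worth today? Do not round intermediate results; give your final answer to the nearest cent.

£912916.14

D_1 = 44518.40000
D_2 = 52709.78560
D_3 = 62408.38615
D_4 = 73891.52920
D_5 = 87487.57058
Terminal value at year 5: TV = D_5×(1+g_2)/(r−g_2) = 89324.80956/0.081 = 1102775.42663
P_0 = D_1/(1+r)^1 + D_2/(1+r)^2 + D_3/(1+r)^3 + D_4/(1+r)^4 + D_5/(1+r)^5 + TV/(1+r)^5
    = 40397.82214 + 43403.83069 + 46633.51682 + 50103.52442 + 53831.73586 + 678545.70752 = 912916.13744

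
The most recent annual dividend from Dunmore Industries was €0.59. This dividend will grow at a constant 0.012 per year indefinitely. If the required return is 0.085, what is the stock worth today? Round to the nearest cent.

€8.18

D₁ = D₀ × (1 + g) = €0.59 × 1.012 = €0.5971
Growing perpetuity: P = D₁ / (r − g) = €0.5971 / (0.085 − 0.012) = €8.18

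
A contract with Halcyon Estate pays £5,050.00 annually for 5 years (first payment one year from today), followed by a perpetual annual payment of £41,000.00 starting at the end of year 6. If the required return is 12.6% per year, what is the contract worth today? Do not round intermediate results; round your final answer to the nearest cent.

PV of 5-year annuity: £5,050.00 × [1 − (1+0.126)^−5] / 0.126 = 17936.75153
Perpetuity value at year 5: £41,000.00 / 0.126 = 325396.82540
PV of perpetuity: 325396.82540 / (1+0.126)^5 = 179771.71395
Total PV = 17936.75153 + 179771.71395 = 197708.46548

£197708.47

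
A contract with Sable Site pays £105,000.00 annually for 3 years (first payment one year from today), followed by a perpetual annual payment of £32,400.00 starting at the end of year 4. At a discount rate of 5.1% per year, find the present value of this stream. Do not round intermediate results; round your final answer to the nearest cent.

£832632.04

PV of 3-year annuity: £105,000.00 × [1 − (1+0.051)^−3] / 0.051 = 285406.09009
Perpetuity value at year 3: £32,400.00 / 0.051 = 635294.11765
PV of perpetuity: 635294.11765 / (1+0.051)^3 = 547225.95270
Total PV = 285406.09009 + 547225.95270 = 832632.04280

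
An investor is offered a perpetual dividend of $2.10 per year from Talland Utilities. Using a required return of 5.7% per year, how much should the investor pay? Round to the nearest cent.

$36.84

Level perpetuity: PV = C / r = $2.10 / 0.057 = $36.84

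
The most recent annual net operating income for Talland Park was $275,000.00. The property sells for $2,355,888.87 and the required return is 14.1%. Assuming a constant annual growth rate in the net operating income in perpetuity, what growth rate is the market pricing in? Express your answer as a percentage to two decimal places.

2.17%

P = D₀(1+g)/(r−g) ⇒ P(r−g) = D₀(1+g) ⇒ g(P+D₀) = P·r − D₀
g = (P·r − D₀)/(P + D₀) = ($2,355,888.87×0.141 − $275,000.00) / ($2,355,888.87 + $275,000.00) = 0.021734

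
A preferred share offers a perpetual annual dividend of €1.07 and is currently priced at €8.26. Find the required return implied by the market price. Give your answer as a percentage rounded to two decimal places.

12.95%

P = C/r ⇒ r = C/P = €1.07/€8.26 = 0.129540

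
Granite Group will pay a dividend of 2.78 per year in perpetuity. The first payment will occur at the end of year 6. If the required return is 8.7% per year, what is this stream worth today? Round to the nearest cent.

21.06

Value at end of year 5: C / r = 2.78 / 0.087 = 31.9540
Discount to today: PV = 31.9540 / (1 + 0.087)^5 = 31.9540 / 1.517566 = 21.06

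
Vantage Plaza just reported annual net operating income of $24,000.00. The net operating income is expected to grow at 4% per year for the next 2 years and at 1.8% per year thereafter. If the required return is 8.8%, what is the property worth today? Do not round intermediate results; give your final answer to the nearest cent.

D_1 = 24960.00000
D_2 = 25958.40000
Terminal value at year 2: TV = D_2×(1+g_2)/(r−g_2) = 26425.65120/0.07 = 377509.30286
P_0 = D_1/(1+r)^1 + D_2/(1+r)^2 + TV/(1+r)^2
    = 22941.17647 + 21929.06574 + 318911.27039 = 363781.51261

$363781.51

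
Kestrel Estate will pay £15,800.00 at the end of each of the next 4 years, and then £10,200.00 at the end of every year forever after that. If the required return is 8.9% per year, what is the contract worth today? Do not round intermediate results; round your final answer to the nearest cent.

PV of 4-year annuity: £15,800.00 × [1 − (1+0.089)^−4] / 0.089 = 51300.13054
Perpetuity value at year 4: £10,200.00 / 0.089 = 114606.74157
PV of perpetuity: 114606.74157 / (1+0.089)^4 = 81488.93578
Total PV = 51300.13054 + 81488.93578 = 132789.06632

£132789.07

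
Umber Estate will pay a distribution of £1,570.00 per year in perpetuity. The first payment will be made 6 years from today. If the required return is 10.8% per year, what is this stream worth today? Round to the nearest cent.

Value at end of year 5: C / r = £1,570.00 / 0.108 = £14,537.0370
Discount to today: PV = £14,537.0370 / (1 + 0.108)^5 = £14,537.0370 / 1.669932 = £8,705.17

£8705.17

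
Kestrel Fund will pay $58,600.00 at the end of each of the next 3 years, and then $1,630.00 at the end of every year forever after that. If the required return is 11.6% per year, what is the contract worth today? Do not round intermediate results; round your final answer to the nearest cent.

$151830.10

PV of 3-year annuity: $58,600.00 × [1 − (1+0.116)^−3] / 0.116 = 141720.43057
Perpetuity value at year 3: $1,630.00 / 0.116 = 14051.72414
PV of perpetuity: 14051.72414 / (1+0.116)^3 = 10109.67121
Total PV = 141720.43057 + 10109.67121 = 151830.10177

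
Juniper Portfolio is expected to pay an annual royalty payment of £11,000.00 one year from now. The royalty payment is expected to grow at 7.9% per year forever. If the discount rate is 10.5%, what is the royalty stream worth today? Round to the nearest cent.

£423076.92

Growing perpetuity: P = D₁ / (r − g) = £11,000.0000 / (0.105 − 0.079) = £423,076.92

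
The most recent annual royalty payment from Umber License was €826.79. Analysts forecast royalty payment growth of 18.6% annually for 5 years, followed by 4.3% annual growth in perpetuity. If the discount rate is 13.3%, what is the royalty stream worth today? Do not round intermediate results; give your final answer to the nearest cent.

D_1 = 980.57294
D_2 = 1162.95951
D_3 = 1379.26998
D_4 = 1635.81419
D_5 = 1940.07563
Terminal value at year 5: TV = D_5×(1+g_2)/(r−g_2) = 2023.49888/0.09 = 22483.32091
P_0 = D_1/(1+r)^1 + D_2/(1+r)^2 + D_3/(1+r)^3 + D_4/(1+r)^4 + D_5/(1+r)^5 + TV/(1+r)^5
    = 865.46597 + 905.95114 + 948.33014 + 992.69157 + 1039.12815 + 12042.34070 = 16793.90766

€16793.91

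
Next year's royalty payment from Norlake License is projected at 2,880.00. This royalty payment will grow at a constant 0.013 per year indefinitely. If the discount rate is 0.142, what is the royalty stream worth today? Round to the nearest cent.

22325.58

Growing perpetuity: P = D₁ / (r − g) = 2,880.0000 / (0.142 − 0.013) = 22,325.58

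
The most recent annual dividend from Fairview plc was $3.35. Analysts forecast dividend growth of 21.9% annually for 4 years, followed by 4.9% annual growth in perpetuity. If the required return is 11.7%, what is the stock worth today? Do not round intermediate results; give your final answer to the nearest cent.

$90.05

D_1 = 4.08365
D_2 = 4.97797
D_3 = 6.06814
D_4 = 7.39707
Terminal value at year 4: TV = D_4×(1+g_2)/(r−g_2) = 7.75952/0.068 = 114.11066
P_0 = D_1/(1+r)^1 + D_2/(1+r)^2 + D_3/(1+r)^3 + D_4/(1+r)^4 + TV/(1+r)^4
    = 3.65591 + 3.98975 + 4.35408 + 4.75168 + 73.30161 = 90.05303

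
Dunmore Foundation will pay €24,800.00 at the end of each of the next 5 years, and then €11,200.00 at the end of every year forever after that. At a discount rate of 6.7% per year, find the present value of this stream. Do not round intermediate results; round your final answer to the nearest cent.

PV of 5-year annuity: €24,800.00 × [1 − (1+0.067)^−5] / 0.067 = 102506.93670
Perpetuity value at year 5: €11,200.00 / 0.067 = 167164.17910
PV of perpetuity: 167164.17910 / (1+0.067)^5 = 120870.72382
Total PV = 102506.93670 + 120870.72382 = 223377.66052

€223377.66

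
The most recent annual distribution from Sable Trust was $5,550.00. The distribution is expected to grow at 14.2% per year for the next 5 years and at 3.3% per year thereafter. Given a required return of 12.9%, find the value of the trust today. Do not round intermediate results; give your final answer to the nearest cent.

$91962.13

D_1 = 6338.10000
D_2 = 7238.11020
D_3 = 8265.92185
D_4 = 9439.68275
D_5 = 10780.11770
Terminal value at year 5: TV = D_5×(1+g_2)/(r−g_2) = 11135.86159/0.096 = 115998.55818
P_0 = D_1/(1+r)^1 + D_2/(1+r)^2 + D_3/(1+r)^3 + D_4/(1+r)^4 + D_5/(1+r)^5 + TV/(1+r)^5
    = 5613.90611 + 5678.54808 + 5743.93437 + 5810.07356 + 5876.97432 + 63238.69243 = 91962.12887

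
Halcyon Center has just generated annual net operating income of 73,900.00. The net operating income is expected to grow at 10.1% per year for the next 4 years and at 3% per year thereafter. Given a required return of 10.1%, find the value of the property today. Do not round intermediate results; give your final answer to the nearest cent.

1367670.42

D_1 = 81363.90000
D_2 = 89581.65390
D_3 = 98629.40094
D_4 = 108590.97044
Terminal value at year 4: TV = D_4×(1+g_2)/(r−g_2) = 111848.69955/0.071 = 1575333.79651
P_0 = D_1/(1+r)^1 + D_2/(1+r)^2 + D_3/(1+r)^3 + D_4/(1+r)^4 + TV/(1+r)^4
    = 73900.00000 + 73900.00000 + 73900.00000 + 73900.00000 + 1072070.42254 = 1367670.42254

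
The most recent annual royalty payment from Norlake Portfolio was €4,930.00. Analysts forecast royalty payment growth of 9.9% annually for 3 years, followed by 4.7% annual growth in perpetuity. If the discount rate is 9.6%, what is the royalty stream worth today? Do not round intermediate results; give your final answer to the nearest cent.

D_1 = 5418.07000
D_2 = 5954.45893
D_3 = 6543.95036
Terminal value at year 3: TV = D_3×(1+g_2)/(r−g_2) = 6851.51603/0.049 = 139826.85778
P_0 = D_1/(1+r)^1 + D_2/(1+r)^2 + D_3/(1+r)^3 + TV/(1+r)^3
    = 4943.49453 + 4957.02599 + 4970.59449 + 106208.41697 = 121079.53197

€121079.53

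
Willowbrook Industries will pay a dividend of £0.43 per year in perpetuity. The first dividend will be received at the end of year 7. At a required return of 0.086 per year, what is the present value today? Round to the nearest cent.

Value at end of year 6: C / r = £0.43 / 0.086 = £5.0000
Discount to today: PV = £5.0000 / (1 + 0.086)^6 = £5.0000 / 1.640510 = £3.05

£3.05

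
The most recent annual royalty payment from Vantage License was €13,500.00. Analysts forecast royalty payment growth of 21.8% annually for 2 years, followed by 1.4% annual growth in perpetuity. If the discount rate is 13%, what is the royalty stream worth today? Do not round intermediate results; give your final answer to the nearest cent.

€167340.27

D_1 = 16443.00000
D_2 = 20027.57400
Terminal value at year 2: TV = D_2×(1+g_2)/(r−g_2) = 20307.96004/0.116 = 175068.62100
P_0 = D_1/(1+r)^1 + D_2/(1+r)^2 + TV/(1+r)^2
    = 14551.32743 + 15684.52815 + 137104.40990 = 167340.26549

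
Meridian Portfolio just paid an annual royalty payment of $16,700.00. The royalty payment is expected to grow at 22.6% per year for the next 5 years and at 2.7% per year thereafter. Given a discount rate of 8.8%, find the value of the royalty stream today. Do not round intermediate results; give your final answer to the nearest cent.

$632000.54

D_1 = 20474.20000
D_2 = 25101.36920
D_3 = 30774.27864
D_4 = 37729.26561
D_5 = 46256.07964
Terminal value at year 5: TV = D_5×(1+g_2)/(r−g_2) = 47504.99379/0.061 = 778770.39000
P_0 = D_1/(1+r)^1 + D_2/(1+r)^2 + D_3/(1+r)^3 + D_4/(1+r)^4 + D_5/(1+r)^5 + TV/(1+r)^5
    = 18818.19853 + 21205.06562 + 23894.67873 + 26925.43761 + 30340.61260 + 510816.54325 = 632000.53633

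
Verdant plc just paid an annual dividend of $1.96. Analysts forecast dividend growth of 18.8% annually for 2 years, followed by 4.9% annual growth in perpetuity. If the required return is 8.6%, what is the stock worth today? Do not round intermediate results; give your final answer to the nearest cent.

$70.99

D_1 = 2.32848
D_2 = 2.76623
Terminal value at year 2: TV = D_2×(1+g_2)/(r−g_2) = 2.90178/0.037 = 78.42648
P_0 = D_1/(1+r)^1 + D_2/(1+r)^2 + TV/(1+r)^2
    = 2.14409 + 2.34547 + 66.49716 = 70.98671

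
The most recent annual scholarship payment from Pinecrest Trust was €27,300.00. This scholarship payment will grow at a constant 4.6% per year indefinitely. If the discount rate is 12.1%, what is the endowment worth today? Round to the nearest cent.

D₁ = D₀ × (1 + g) = €27,300.00 × 1.046 = €28,555.8000
Growing perpetuity: P = D₁ / (r − g) = €28,555.8000 / (0.121 − 0.046) = €380,744.00

€380744.00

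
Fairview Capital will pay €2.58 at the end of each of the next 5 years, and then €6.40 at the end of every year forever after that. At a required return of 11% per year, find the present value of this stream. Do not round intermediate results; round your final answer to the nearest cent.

€44.06

PV of 5-year annuity: €2.58 × [1 − (1+0.11)^−5] / 0.11 = 9.53541
Perpetuity value at year 5: €6.40 / 0.11 = 58.18182
PV of perpetuity: 58.18182 / (1+0.11)^5 = 34.52808
Total PV = 9.53541 + 34.52808 = 44.06349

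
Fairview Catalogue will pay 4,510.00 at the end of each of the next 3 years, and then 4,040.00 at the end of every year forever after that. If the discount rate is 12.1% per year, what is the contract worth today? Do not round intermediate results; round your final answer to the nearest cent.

34515.35

PV of 3-year annuity: 4,510.00 × [1 − (1+0.121)^−3] / 0.121 = 10813.67199
Perpetuity value at year 3: 4,040.00 / 0.121 = 33388.42975
PV of perpetuity: 33388.42975 / (1+0.121)^3 = 23701.68145
Total PV = 10813.67199 + 23701.68145 = 34515.35344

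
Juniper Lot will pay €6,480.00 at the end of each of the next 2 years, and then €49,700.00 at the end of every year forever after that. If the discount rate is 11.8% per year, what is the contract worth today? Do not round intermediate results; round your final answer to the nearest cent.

PV of 2-year annuity: €6,480.00 × [1 − (1+0.118)^−2] / 0.118 = 10980.37961
Perpetuity value at year 2: €49,700.00 / 0.118 = 421186.44068
PV of perpetuity: 421186.44068 / (1+0.118)^2 = 336969.64030
Total PV = 10980.37961 + 336969.64030 = 347950.01990

€347950.02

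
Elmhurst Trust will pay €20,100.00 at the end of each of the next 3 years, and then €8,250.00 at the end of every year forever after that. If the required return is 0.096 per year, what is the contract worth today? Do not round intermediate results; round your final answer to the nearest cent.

PV of 3-year annuity: €20,100.00 × [1 − (1+0.096)^−3] / 0.096 = 50339.83568
Perpetuity value at year 3: €8,250.00 / 0.096 = 85937.50000
PV of perpetuity: 85937.50000 / (1+0.096)^3 = 65275.62715
Total PV = 50339.83568 + 65275.62715 = 115615.46283

€115615.46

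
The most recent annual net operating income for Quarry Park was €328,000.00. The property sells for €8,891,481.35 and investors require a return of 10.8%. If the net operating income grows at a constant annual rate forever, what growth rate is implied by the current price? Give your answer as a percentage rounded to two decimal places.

6.86%

P = D₀(1+g)/(r−g) ⇒ P(r−g) = D₀(1+g) ⇒ g(P+D₀) = P·r − D₀
g = (P·r − D₀)/(P + D₀) = (€8,891,481.35×0.108 − €328,000.00) / (€8,891,481.35 + €328,000.00) = 0.068581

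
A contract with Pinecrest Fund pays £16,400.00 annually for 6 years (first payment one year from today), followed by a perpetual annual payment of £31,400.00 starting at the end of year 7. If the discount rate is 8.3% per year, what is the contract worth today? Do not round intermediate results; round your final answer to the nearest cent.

£309596.66

PV of 6-year annuity: £16,400.00 × [1 − (1+0.083)^−6] / 0.083 = 75130.14691
Perpetuity value at year 6: £31,400.00 / 0.083 = 378313.25301
PV of perpetuity: 378313.25301 / (1+0.083)^6 = 234466.50831
Total PV = 75130.14691 + 234466.50831 = 309596.65523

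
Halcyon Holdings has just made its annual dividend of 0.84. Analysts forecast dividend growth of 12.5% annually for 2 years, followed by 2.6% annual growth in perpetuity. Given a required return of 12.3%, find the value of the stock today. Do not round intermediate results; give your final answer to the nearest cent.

10.60

D_1 = 0.94500
D_2 = 1.06313
Terminal value at year 2: TV = D_2×(1+g_2)/(r−g_2) = 1.09077/0.097 = 11.24501
P_0 = D_1/(1+r)^1 + D_2/(1+r)^2 + TV/(1+r)^2
    = 0.84150 + 0.84299 + 8.91662 = 10.60111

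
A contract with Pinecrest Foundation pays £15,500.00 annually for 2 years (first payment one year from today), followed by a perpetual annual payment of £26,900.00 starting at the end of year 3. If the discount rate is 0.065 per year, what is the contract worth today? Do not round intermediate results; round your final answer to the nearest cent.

PV of 2-year annuity: £15,500.00 × [1 − (1+0.065)^−2] / 0.065 = 28219.70949
Perpetuity value at year 2: £26,900.00 / 0.065 = 413846.15385
PV of perpetuity: 413846.15385 / (1+0.065)^2 = 364871.30318
Total PV = 28219.70949 + 364871.30318 = 393091.01267

£393091.01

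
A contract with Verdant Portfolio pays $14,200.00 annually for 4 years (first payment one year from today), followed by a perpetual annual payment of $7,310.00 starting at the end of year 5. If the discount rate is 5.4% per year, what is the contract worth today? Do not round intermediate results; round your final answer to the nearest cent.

PV of 4-year annuity: $14,200.00 × [1 − (1+0.054)^−4] / 0.054 = 49888.13765
Perpetuity value at year 4: $7,310.00 / 0.054 = 135370.37037
PV of perpetuity: 135370.37037 / (1+0.054)^4 = 109688.51923
Total PV = 49888.13765 + 109688.51923 = 159576.65688

$159576.66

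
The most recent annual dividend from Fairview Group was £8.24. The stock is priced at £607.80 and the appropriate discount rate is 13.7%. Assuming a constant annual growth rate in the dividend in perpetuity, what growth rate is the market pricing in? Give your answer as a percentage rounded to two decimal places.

12.18%

P = D₀(1+g)/(r−g) ⇒ P(r−g) = D₀(1+g) ⇒ g(P+D₀) = P·r − D₀
g = (P·r − D₀)/(P + D₀) = (£607.80×0.137 − £8.24) / (£607.80 + £8.24) = 0.121792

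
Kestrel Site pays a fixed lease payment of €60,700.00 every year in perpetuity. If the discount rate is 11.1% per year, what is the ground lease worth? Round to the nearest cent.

€546846.85

Level perpetuity: PV = C / r = €60,700.00 / 0.111 = €546,846.85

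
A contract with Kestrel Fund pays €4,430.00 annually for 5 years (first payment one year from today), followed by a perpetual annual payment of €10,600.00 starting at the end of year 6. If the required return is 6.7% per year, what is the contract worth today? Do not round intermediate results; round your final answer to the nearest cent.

€132706.22

PV of 5-year annuity: €4,430.00 × [1 − (1+0.067)^−5] / 0.067 = 18310.71490
Perpetuity value at year 5: €10,600.00 / 0.067 = 158208.95522
PV of perpetuity: 158208.95522 / (1+0.067)^5 = 114395.50648
Total PV = 18310.71490 + 114395.50648 = 132706.22138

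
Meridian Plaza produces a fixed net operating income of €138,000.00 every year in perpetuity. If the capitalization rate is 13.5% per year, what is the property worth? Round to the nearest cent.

€1022222.22

Level perpetuity: PV = C / r = €138,000.00 / 0.135 = €1,022,222.22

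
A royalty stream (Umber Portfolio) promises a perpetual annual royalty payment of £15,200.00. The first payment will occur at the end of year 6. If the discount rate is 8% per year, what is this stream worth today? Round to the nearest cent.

Value at end of year 5: C / r = £15,200.00 / 0.08 = £190,000.0000
Discount to today: PV = £190,000.0000 / (1 + 0.08)^5 = £190,000.0000 / 1.469328 = £129,310.81

£129310.81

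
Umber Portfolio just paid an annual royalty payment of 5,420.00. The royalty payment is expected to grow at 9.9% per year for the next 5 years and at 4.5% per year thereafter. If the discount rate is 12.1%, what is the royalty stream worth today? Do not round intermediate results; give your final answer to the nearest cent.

93039.17

D_1 = 5956.58000
D_2 = 6546.28142
D_3 = 7194.36328
D_4 = 7906.60525
D_5 = 8689.35916
Terminal value at year 5: TV = D_5×(1+g_2)/(r−g_2) = 9080.38033/0.076 = 119478.68851
P_0 = D_1/(1+r)^1 + D_2/(1+r)^2 + D_3/(1+r)^3 + D_4/(1+r)^4 + D_5/(1+r)^5 + TV/(1+r)^5
    = 5313.63069 + 5209.34891 + 5107.11369 + 5006.88488 + 4908.62309 + 67493.56744 = 93039.16870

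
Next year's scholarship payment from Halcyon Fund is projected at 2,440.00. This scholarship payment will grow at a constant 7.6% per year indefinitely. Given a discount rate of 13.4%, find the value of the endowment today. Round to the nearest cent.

Growing perpetuity: P = D₁ / (r − g) = 2,440.0000 / (0.134 − 0.076) = 42,068.97

42068.97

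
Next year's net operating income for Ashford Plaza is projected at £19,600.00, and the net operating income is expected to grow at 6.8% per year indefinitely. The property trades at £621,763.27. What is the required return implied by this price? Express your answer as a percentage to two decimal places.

P = D₁/(r − g) ⇒ r = D₁/P + g = £19,600.0000/£621,763.27 + 0.068 = 0.031523 + 0.068 = 0.099523

9.95%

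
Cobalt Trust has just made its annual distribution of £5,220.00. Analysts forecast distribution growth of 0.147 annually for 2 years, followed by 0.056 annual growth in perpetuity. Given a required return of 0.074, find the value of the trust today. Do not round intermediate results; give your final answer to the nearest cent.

£360813.73

D_1 = 5987.34000
D_2 = 6867.47898
Terminal value at year 2: TV = D_2×(1+g_2)/(r−g_2) = 7252.05780/0.018 = 402892.10016
P_0 = D_1/(1+r)^1 + D_2/(1+r)^2 + TV/(1+r)^2
    = 5574.80447 + 5953.72507 + 349285.20417 = 360813.73371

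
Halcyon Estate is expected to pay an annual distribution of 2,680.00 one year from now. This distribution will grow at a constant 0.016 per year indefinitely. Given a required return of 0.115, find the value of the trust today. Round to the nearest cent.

27070.71

Growing perpetuity: P = D₁ / (r − g) = 2,680.0000 / (0.115 − 0.016) = 27,070.71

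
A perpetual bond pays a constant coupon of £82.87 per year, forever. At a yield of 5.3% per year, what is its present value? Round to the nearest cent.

£1563.58

Level perpetuity: PV = C / r = £82.87 / 0.053 = £1,563.58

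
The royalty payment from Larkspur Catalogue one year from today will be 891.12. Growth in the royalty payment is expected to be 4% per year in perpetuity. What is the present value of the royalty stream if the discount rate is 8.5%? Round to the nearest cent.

Growing perpetuity: P = D₁ / (r − g) = 891.1200 / (0.085 − 0.04) = 19,802.67

19802.67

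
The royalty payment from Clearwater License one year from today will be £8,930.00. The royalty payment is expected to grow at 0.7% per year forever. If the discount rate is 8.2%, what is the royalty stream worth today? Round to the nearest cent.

£119066.67

Growing perpetuity: P = D₁ / (r − g) = £8,930.0000 / (0.082 − 0.007) = £119,066.67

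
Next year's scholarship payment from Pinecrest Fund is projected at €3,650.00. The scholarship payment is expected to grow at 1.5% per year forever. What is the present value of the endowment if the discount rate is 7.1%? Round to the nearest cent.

Growing perpetuity: P = D₁ / (r − g) = €3,650.0000 / (0.071 − 0.015) = €65,178.57

€65178.57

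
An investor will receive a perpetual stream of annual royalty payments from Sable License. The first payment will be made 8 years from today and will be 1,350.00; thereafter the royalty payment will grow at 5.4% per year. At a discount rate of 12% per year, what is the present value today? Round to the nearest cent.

Value at end of year 7: C₁ / (r − g) = 1,350.00 / (0.12 − 0.054) = 20,454.5455
Discount to today: PV = 20,454.5455 / (1 + 0.12)^7 = 20,454.5455 / 2.210681 = 9,252.60

9252.60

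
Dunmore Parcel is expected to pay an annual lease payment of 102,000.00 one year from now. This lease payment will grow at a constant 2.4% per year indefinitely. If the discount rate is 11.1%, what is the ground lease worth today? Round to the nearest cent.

1172413.79

Growing perpetuity: P = D₁ / (r − g) = 102,000.0000 / (0.111 − 0.024) = 1,172,413.79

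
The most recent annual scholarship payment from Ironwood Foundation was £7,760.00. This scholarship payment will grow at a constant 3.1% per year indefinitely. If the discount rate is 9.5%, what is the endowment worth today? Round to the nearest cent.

£125008.75

D₁ = D₀ × (1 + g) = £7,760.00 × 1.031 = £8,000.5600
Growing perpetuity: P = D₁ / (r − g) = £8,000.5600 / (0.095 − 0.031) = £125,008.75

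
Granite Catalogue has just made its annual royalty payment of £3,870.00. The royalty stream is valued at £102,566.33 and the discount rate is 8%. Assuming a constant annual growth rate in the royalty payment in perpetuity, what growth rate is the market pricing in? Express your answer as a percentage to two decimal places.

P = D₀(1+g)/(r−g) ⇒ P(r−g) = D₀(1+g) ⇒ g(P+D₀) = P·r − D₀
g = (P·r − D₀)/(P + D₀) = (£102,566.33×0.08 − £3,870.00) / (£102,566.33 + £3,870.00) = 0.040731

4.07%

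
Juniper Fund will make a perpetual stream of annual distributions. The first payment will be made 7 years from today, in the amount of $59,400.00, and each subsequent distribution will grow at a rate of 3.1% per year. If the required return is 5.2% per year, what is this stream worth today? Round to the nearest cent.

Value at end of year 6: C₁ / (r − g) = $59,400.00 / (0.052 − 0.031) = $2,828,571.4286
Discount to today: PV = $2,828,571.4286 / (1 + 0.052)^6 = $2,828,571.4286 / 1.355484 = $2,086,761.00

$2086761.00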